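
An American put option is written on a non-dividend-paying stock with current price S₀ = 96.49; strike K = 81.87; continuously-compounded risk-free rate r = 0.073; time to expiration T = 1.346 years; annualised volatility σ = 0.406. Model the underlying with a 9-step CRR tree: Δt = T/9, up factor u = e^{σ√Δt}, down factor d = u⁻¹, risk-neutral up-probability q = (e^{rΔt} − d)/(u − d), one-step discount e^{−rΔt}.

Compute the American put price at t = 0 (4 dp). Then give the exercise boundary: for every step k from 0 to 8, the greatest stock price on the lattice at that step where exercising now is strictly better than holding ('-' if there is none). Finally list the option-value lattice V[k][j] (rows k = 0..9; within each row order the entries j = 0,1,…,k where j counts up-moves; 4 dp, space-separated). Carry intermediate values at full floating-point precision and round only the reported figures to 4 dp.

price = 7.3809
boundary = - - - - 51.4906 44.0088 51.4906 60.2444 70.4864
tree:
7.3809
11.0161 3.8452
15.9853 6.2035 1.5306
22.4514 9.7595 2.7223 0.3518
30.3794 14.8812 4.7639 0.7051 0.0000
37.8612 21.8099 8.1602 1.4134 0.0000 0.0000
44.2559 30.3794 13.5728 2.8332 0.0000 0.0000 0.0000
49.7214 37.8612 21.6256 5.6791 0.0000 0.0000 0.0000 0.0000
54.3927 44.2559 30.3794 11.3836 0.0000 0.0000 0.0000 0.0000 0.0000
58.3853 49.7214 37.8612 21.6256 0.0000 0.0000 0.0000 0.0000 0.0000 0.0000

params: Δt=0.14956 u=1.17001 d=0.85470 q=0.49564 e^(-rΔt)=0.98914
t_9 payoffs: 58.3853 49.7214 37.8612 21.6256 0.0000 0.0000 0.0000 0.0000 0.0000 0.0000
t_8: node(8,0) S=27.4773 payoff=54.3927 vs cont=53.5038 → 54.3927 [stop]  node(8,1) S=37.6141 payoff=44.2559 vs cont=43.3669 → 44.2559 [stop]  node(8,2) S=51.4906 payoff=30.3794 vs cont=29.4904 → 30.3794 [stop]  node(8,3) S=70.4864 payoff=11.3836 vs cont=10.7886 → 11.3836 [stop]  node(8,4) S=96.4900 payoff=0.0000 vs cont=0.0000 → 0.0000 [wait]  node(8,5) S=132.0868 payoff=0.0000 vs cont=0.0000 → 0.0000 [wait]  node(8,6) S=180.8159 payoff=0.0000 vs cont=0.0000 → 0.0000 [wait]  node(8,7) S=247.5220 payoff=0.0000 vs cont=0.0000 → 0.0000 [wait]  node(8,8) S=338.8371 payoff=0.0000 vs cont=0.0000 → 0.0000 [wait]  ⇒ S*(8)=70.4864
t_7: node(7,0) S=32.1486 payoff=49.7214 vs cont=48.8324 → 49.7214 [stop]  node(7,1) S=44.0088 payoff=37.8612 vs cont=36.9723 → 37.8612 [stop]  node(7,2) S=60.2444 payoff=21.6256 vs cont=20.7367 → 21.6256 [stop]  node(7,3) S=82.4696 payoff=0.0000 vs cont=5.6791 → 5.6791 [wait]  node(7,4) S=112.8940 payoff=0.0000 vs cont=0.0000 → 0.0000 [wait]  node(7,5) S=154.5425 payoff=0.0000 vs cont=0.0000 → 0.0000 [wait]  node(7,6) S=211.5559 payoff=0.0000 vs cont=0.0000 → 0.0000 [wait]  node(7,7) S=289.6025 payoff=0.0000 vs cont=0.0000 → 0.0000 [wait]  ⇒ S*(7)=60.2444
t_6: node(6,0) S=37.6141 payoff=44.2559 vs cont=43.3669 → 44.2559 [stop]  node(6,1) S=51.4906 payoff=30.3794 vs cont=29.4904 → 30.3794 [stop]  node(6,2) S=70.4864 payoff=11.3836 vs cont=13.5728 → 13.5728 [wait]  node(6,3) S=96.4900 payoff=0.0000 vs cont=2.8332 → 2.8332 [wait]  node(6,4) S=132.0868 payoff=0.0000 vs cont=0.0000 → 0.0000 [wait]  node(6,5) S=180.8159 payoff=0.0000 vs cont=0.0000 → 0.0000 [wait]  node(6,6) S=247.5220 payoff=0.0000 vs cont=0.0000 → 0.0000 [wait]  ⇒ S*(6)=51.4906
t_5: node(5,0) S=44.0088 payoff=37.8612 vs cont=36.9723 → 37.8612 [stop]  node(5,1) S=60.2444 payoff=21.6256 vs cont=21.8099 → 21.8099 [wait]  node(5,2) S=82.4696 payoff=0.0000 vs cont=8.1602 → 8.1602 [wait]  node(5,3) S=112.8940 payoff=0.0000 vs cont=1.4134 → 1.4134 [wait]  node(5,4) S=154.5425 payoff=0.0000 vs cont=0.0000 → 0.0000 [wait]  node(5,5) S=211.5559 payoff=0.0000 vs cont=0.0000 → 0.0000 [wait]  ⇒ S*(5)=44.0088
t_4: node(4,0) S=51.4906 payoff=30.3794 vs cont=29.5808 → 30.3794 [stop]  node(4,1) S=70.4864 payoff=11.3836 vs cont=14.8812 → 14.8812 [wait]  node(4,2) S=96.4900 payoff=0.0000 vs cont=4.7639 → 4.7639 [wait]  node(4,3) S=132.0868 payoff=0.0000 vs cont=0.7051 → 0.7051 [wait]  node(4,4) S=180.8159 payoff=0.0000 vs cont=0.0000 → 0.0000 [wait]  ⇒ S*(4)=51.4906
t_3: node(3,0) S=60.2444 payoff=21.6256 vs cont=22.4514 → 22.4514 [wait]  node(3,1) S=82.4696 payoff=0.0000 vs cont=9.7595 → 9.7595 [wait]  node(3,2) S=112.8940 payoff=0.0000 vs cont=2.7223 → 2.7223 [wait]  node(3,3) S=154.5425 payoff=0.0000 vs cont=0.3518 → 0.3518 [wait]  ⇒ S*(3)=-
t_2: node(2,0) S=70.4864 payoff=11.3836 vs cont=15.9853 → 15.9853 [wait]  node(2,1) S=96.4900 payoff=0.0000 vs cont=6.2035 → 6.2035 [wait]  node(2,2) S=132.0868 payoff=0.0000 vs cont=1.5306 → 1.5306 [wait]  ⇒ S*(2)=-
t_1: node(1,0) S=82.4696 payoff=0.0000 vs cont=11.0161 → 11.0161 [wait]  node(1,1) S=112.8940 payoff=0.0000 vs cont=3.8452 → 3.8452 [wait]  ⇒ S*(1)=-
t_0: node(0,0) S=96.4900 payoff=0.0000 vs cont=7.3809 → 7.3809 [wait]  ⇒ S*(0)=-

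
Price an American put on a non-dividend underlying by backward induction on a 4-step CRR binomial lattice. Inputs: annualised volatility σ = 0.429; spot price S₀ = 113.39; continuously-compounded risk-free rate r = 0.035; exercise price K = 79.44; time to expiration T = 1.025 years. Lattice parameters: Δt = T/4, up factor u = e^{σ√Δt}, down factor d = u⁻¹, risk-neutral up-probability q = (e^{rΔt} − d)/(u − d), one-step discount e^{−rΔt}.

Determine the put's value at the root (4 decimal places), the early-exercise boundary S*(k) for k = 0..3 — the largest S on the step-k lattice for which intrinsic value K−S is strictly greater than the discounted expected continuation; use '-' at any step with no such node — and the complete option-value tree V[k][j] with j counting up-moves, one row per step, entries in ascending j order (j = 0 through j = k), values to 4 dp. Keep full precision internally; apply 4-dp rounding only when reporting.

price = 4.2352
boundary = - - - 59.1064
tree:
4.2352
7.2348 0.8865
12.2172 1.6766 0.0000
20.3336 3.1710 0.0000 0.0000
31.8713 5.9974 0.0000 0.0000 0.0000

Δt=0.25625  u=1.24255  d=0.80480  q=0.46650  discount=0.99107
step 4 (expiry): payoffs max(K−S,0) = 31.8713 5.9974 0.0000 0.0000 0.0000
step 3: (k=3,j=0): S=59.1064, (K−S)⁺=20.3336, hold=19.6243 ⇒ V=20.3336 exercise | (k=3,j=1): S=91.2560, (K−S)⁺=0.0000, hold=3.1710 ⇒ V=3.1710 continue | (k=3,j=2): S=140.8926, (K−S)⁺=0.0000, hold=0.0000 ⇒ V=0.0000 continue | (k=3,j=3): S=217.5279, (K−S)⁺=0.0000, hold=0.0000 ⇒ V=0.0000 continue  boundary S*=59.1064
step 2: (k=2,j=0): S=73.4426, (K−S)⁺=5.9974, hold=12.2172 ⇒ V=12.2172 continue | (k=2,j=1): S=113.3900, (K−S)⁺=0.0000, hold=1.6766 ⇒ V=1.6766 continue | (k=2,j=2): S=175.0659, (K−S)⁺=0.0000, hold=0.0000 ⇒ V=0.0000 continue  boundary S*=-
step 1: (k=1,j=0): S=91.2560, (K−S)⁺=0.0000, hold=7.2348 ⇒ V=7.2348 continue | (k=1,j=1): S=140.8926, (K−S)⁺=0.0000, hold=0.8865 ⇒ V=0.8865 continue  boundary S*=-
step 0: (k=0,j=0): S=113.3900, (K−S)⁺=0.0000, hold=4.2352 ⇒ V=4.2352 continue  boundary S*=-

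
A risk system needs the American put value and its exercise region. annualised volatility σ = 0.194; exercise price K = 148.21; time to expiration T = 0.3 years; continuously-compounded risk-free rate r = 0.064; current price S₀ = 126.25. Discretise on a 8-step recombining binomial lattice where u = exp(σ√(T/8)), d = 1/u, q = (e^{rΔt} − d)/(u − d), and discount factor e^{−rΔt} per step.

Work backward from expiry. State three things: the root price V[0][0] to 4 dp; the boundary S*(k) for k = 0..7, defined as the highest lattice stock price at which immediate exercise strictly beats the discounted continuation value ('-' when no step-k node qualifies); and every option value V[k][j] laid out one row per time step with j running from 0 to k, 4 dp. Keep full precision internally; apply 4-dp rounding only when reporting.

Δt=0.03750, u=1.03828, d=0.96313, q=0.52258, disc=e^(-rΔt)=0.99760
k=8 terminal: V=max(K-S,0) → 54.7325 47.4384 39.5751 31.0983 21.9600 12.1086 1.4886 0.0000 0.0000
k=7: j=0 S=97.0560 intr=51.1540 cont=50.7987 V=51.1540[EX]; j=1 S=104.6294 intr=43.5806 cont=43.2253 V=43.5806[EX]; j=2 S=112.7937 intr=35.4163 cont=35.0610 V=35.4163[EX]; j=3 S=121.5950 intr=26.6150 cont=26.2597 V=26.6150[EX]; j=4 S=131.0832 intr=17.1268 cont=16.7716 V=17.1268[EX]; j=5 S=141.3117 intr=6.8983 cont=6.5431 V=6.8983[EX]; j=6 S=152.3383 intr=0.0000 cont=0.7090 V=0.7090[hold]; j=7 S=164.2254 intr=0.0000 cont=0.0000 V=0.0000[hold]  S*(7)=141.3117
k=6: j=0 S=100.7716 intr=47.4384 cont=47.0831 V=47.4384[EX]; j=1 S=108.6349 intr=39.5751 cont=39.2199 V=39.5751[EX]; j=2 S=117.1117 intr=31.0983 cont=30.7430 V=31.0983[EX]; j=3 S=126.2500 intr=21.9600 cont=21.6047 V=21.9600[EX]; j=4 S=136.1014 intr=12.1086 cont=11.7534 V=12.1086[EX]; j=5 S=146.7214 intr=1.4886 cont=3.6551 V=3.6551[hold]; j=6 S=158.1702 intr=0.0000 cont=0.3377 V=0.3377[hold]  S*(6)=136.1014
k=5: j=0 S=104.6294 intr=43.5806 cont=43.2253 V=43.5806[EX]; j=1 S=112.7937 intr=35.4163 cont=35.0610 V=35.4163[EX]; j=2 S=121.5950 intr=26.6150 cont=26.2597 V=26.6150[EX]; j=3 S=131.0832 intr=17.1268 cont=16.7716 V=17.1268[EX]; j=4 S=141.3117 intr=6.8983 cont=7.6725 V=7.6725[hold]; j=5 S=152.3383 intr=0.0000 cont=1.9169 V=1.9169[hold]  S*(5)=131.0832
k=4: j=0 S=108.6349 intr=39.5751 cont=39.2199 V=39.5751[EX]; j=1 S=117.1117 intr=31.0983 cont=30.7430 V=31.0983[EX]; j=2 S=126.2500 intr=21.9600 cont=21.6047 V=21.9600[EX]; j=3 S=136.1014 intr=12.1086 cont=12.1570 V=12.1570[hold]; j=4 S=146.7214 intr=1.4886 cont=4.6535 V=4.6535[hold]  S*(4)=126.2500
k=3: j=0 S=112.7937 intr=35.4163 cont=35.0610 V=35.4163[EX]; j=1 S=121.5950 intr=26.6150 cont=26.2597 V=26.6150[EX]; j=2 S=131.0832 intr=17.1268 cont=16.7968 V=17.1268[EX]; j=3 S=141.3117 intr=6.8983 cont=8.2161 V=8.2161[hold]  S*(3)=131.0832
k=2: j=0 S=117.1117 intr=31.0983 cont=30.7430 V=31.0983[EX]; j=1 S=126.2500 intr=21.9600 cont=21.6047 V=21.9600[EX]; j=2 S=136.1014 intr=12.1086 cont=12.4403 V=12.4403[hold]  S*(2)=126.2500
k=1: j=0 S=121.5950 intr=26.6150 cont=26.2597 V=26.6150[EX]; j=1 S=131.0832 intr=17.1268 cont=16.9445 V=17.1268[EX]  S*(1)=131.0832
k=0: j=0 S=126.2500 intr=21.9600 cont=21.6047 V=21.9600[EX]  S*(0)=126.2500

price = 21.9600
boundary = 126.2500 131.0832 126.2500 131.0832 126.2500 131.0832 136.1014 141.3117
tree:
21.9600
26.6150 17.1268
31.0983 21.9600 12.4403
35.4163 26.6150 17.1268 8.2161
39.5751 31.0983 21.9600 12.1570 4.6535
43.5806 35.4163 26.6150 17.1268 7.6725 1.9169
47.4384 39.5751 31.0983 21.9600 12.1086 3.6551 0.3377
51.1540 43.5806 35.4163 26.6150 17.1268 6.8983 0.7090 0.0000
54.7325 47.4384 39.5751 31.0983 21.9600 12.1086 1.4886 0.0000 0.0000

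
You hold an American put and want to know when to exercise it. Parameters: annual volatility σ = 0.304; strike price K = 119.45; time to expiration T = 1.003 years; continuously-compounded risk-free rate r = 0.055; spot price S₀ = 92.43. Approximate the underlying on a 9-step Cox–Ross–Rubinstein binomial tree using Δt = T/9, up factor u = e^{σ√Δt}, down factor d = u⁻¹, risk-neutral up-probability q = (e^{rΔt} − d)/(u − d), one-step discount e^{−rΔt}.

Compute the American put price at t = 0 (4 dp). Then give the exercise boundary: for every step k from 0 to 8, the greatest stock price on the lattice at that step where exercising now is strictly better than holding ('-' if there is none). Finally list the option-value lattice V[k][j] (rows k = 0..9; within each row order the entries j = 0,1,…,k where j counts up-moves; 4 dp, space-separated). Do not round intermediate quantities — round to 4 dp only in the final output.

price = 27.8834
boundary = - 83.5100 75.4508 83.5100 75.4508 83.5100 92.4300 83.5100 92.4300
tree:
27.8834
35.9400 20.3224
43.9992 27.4750 13.5558
51.2806 35.9400 19.5086 7.8833
57.8593 43.9992 27.0544 12.3465 3.6024
63.8031 51.2806 35.9400 18.6704 6.2955 1.0054
69.1734 57.8593 43.9992 27.0200 10.7100 2.0432 0.0000
74.0253 63.8031 51.2806 35.9400 17.5303 4.1522 0.0000 0.0000
78.4091 69.1734 57.8593 43.9992 27.0200 8.4379 0.0000 0.0000 0.0000
82.3697 74.0253 63.8031 51.2806 35.9400 17.1472 0.0000 0.0000 0.0000 0.0000

Δt=0.11144, u=1.10681, d=0.90349, q=0.50489, disc=e^(-rΔt)=0.99389
k=9 terminal: V=max(K-S,0) → 82.3697 74.0253 63.8031 51.2806 35.9400 17.1472 0.0000 0.0000 0.0000 0.0000
k=8: j=0 S=41.0409 intr=78.4091 cont=77.6791 V=78.4091[EX]; j=1 S=50.2766 intr=69.1734 cont=68.4435 V=69.1734[EX]; j=2 S=61.5907 intr=57.8593 cont=57.1294 V=57.8593[EX]; j=3 S=75.4508 intr=43.9992 cont=43.2692 V=43.9992[EX]; j=4 S=92.4300 intr=27.0200 cont=26.2901 V=27.0200[EX]; j=5 S=113.2301 intr=6.2199 cont=8.4379 V=8.4379[hold]; j=6 S=138.7110 intr=0.0000 cont=0.0000 V=0.0000[hold]; j=7 S=169.9260 intr=0.0000 cont=0.0000 V=0.0000[hold]; j=8 S=208.1655 intr=0.0000 cont=0.0000 V=0.0000[hold]  S*(8)=92.4300
k=7: j=0 S=45.4247 intr=74.0253 cont=73.2954 V=74.0253[EX]; j=1 S=55.6469 intr=63.8031 cont=63.0732 V=63.8031[EX]; j=2 S=68.1694 intr=51.2806 cont=50.5507 V=51.2806[EX]; j=3 S=83.5100 intr=35.9400 cont=35.2101 V=35.9400[EX]; j=4 S=102.3028 intr=17.1472 cont=17.5303 V=17.5303[hold]; j=5 S=125.3246 intr=0.0000 cont=4.1522 V=4.1522[hold]; j=6 S=153.5272 intr=0.0000 cont=0.0000 V=0.0000[hold]; j=7 S=188.0764 intr=0.0000 cont=0.0000 V=0.0000[hold]  S*(7)=83.5100
k=6: j=0 S=50.2766 intr=69.1734 cont=68.4435 V=69.1734[EX]; j=1 S=61.5907 intr=57.8593 cont=57.1294 V=57.8593[EX]; j=2 S=75.4508 intr=43.9992 cont=43.2692 V=43.9992[EX]; j=3 S=92.4300 intr=27.0200 cont=26.4823 V=27.0200[EX]; j=4 S=113.2301 intr=6.2199 cont=10.7100 V=10.7100[hold]; j=5 S=138.7110 intr=0.0000 cont=2.0432 V=2.0432[hold]; j=6 S=169.9260 intr=0.0000 cont=0.0000 V=0.0000[hold]  S*(6)=92.4300
k=5: j=0 S=55.6469 intr=63.8031 cont=63.0732 V=63.8031[EX]; j=1 S=68.1694 intr=51.2806 cont=50.5507 V=51.2806[EX]; j=2 S=83.5100 intr=35.9400 cont=35.2101 V=35.9400[EX]; j=3 S=102.3028 intr=17.1472 cont=18.6704 V=18.6704[hold]; j=4 S=125.3246 intr=0.0000 cont=6.2955 V=6.2955[hold]; j=5 S=153.5272 intr=0.0000 cont=1.0054 V=1.0054[hold]  S*(5)=83.5100
k=4: j=0 S=61.5907 intr=57.8593 cont=57.1294 V=57.8593[EX]; j=1 S=75.4508 intr=43.9992 cont=43.2692 V=43.9992[EX]; j=2 S=92.4300 intr=27.0200 cont=27.0544 V=27.0544[hold]; j=3 S=113.2301 intr=6.2199 cont=12.3465 V=12.3465[hold]; j=4 S=138.7110 intr=0.0000 cont=3.6024 V=3.6024[hold]  S*(4)=75.4508
k=3: j=0 S=68.1694 intr=51.2806 cont=50.5507 V=51.2806[EX]; j=1 S=83.5100 intr=35.9400 cont=35.2274 V=35.9400[EX]; j=2 S=102.3028 intr=17.1472 cont=19.5086 V=19.5086[hold]; j=3 S=125.3246 intr=0.0000 cont=7.8833 V=7.8833[hold]  S*(3)=83.5100
k=2: j=0 S=75.4508 intr=43.9992 cont=43.2692 V=43.9992[EX]; j=1 S=92.4300 intr=27.0200 cont=27.4750 V=27.4750[hold]; j=2 S=113.2301 intr=6.2199 cont=13.5558 V=13.5558[hold]  S*(2)=75.4508
k=1: j=0 S=83.5100 intr=35.9400 cont=35.4384 V=35.9400[EX]; j=1 S=102.3028 intr=17.1472 cont=20.3224 V=20.3224[hold]  S*(1)=83.5100
k=0: j=0 S=92.4300 intr=27.0200 cont=27.8834 V=27.8834[hold]  S*(0)=-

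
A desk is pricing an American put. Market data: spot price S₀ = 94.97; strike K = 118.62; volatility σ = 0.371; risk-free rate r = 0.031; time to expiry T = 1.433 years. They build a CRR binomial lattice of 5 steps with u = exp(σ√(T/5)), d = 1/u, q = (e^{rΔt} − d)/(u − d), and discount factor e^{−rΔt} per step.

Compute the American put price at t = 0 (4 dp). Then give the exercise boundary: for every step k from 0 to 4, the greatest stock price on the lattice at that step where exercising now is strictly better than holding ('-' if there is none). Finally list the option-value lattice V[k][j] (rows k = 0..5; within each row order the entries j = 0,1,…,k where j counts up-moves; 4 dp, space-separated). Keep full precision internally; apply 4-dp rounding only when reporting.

params: Δt=0.28660 u=1.21971 d=0.81987 q=0.47283 e^(-rΔt)=0.99115
t_5 payoffs: 83.4397 66.2823 40.7574 2.7839 0.0000 0.0000
t_4: node(4,0) S=42.9098 payoff=75.7102 vs cont=74.6609 → 75.7102 [stop]  node(4,1) S=63.8369 payoff=54.7831 vs cont=53.7339 → 54.7831 [stop]  node(4,2) S=94.9700 payoff=23.6500 vs cont=22.6008 → 23.6500 [stop]  node(4,3) S=141.2867 payoff=0.0000 vs cont=1.4546 → 1.4546 [wait]  node(4,4) S=210.1919 payoff=0.0000 vs cont=0.0000 → 0.0000 [wait]  ⇒ S*(4)=94.9700
t_3: node(3,0) S=52.3377 payoff=66.2823 vs cont=65.2331 → 66.2823 [stop]  node(3,1) S=77.8626 payoff=40.7574 vs cont=39.7082 → 40.7574 [stop]  node(3,2) S=115.8361 payoff=2.7839 vs cont=13.0390 → 13.0390 [wait]  node(3,3) S=172.3291 payoff=0.0000 vs cont=0.7601 → 0.7601 [wait]  ⇒ S*(3)=77.8626
t_2: node(2,0) S=63.8369 payoff=54.7831 vs cont=53.7339 → 54.7831 [stop]  node(2,1) S=94.9700 payoff=23.6500 vs cont=27.4068 → 27.4068 [wait]  node(2,2) S=141.2867 payoff=0.0000 vs cont=7.1692 → 7.1692 [wait]  ⇒ S*(2)=63.8369
t_1: node(1,0) S=77.8626 payoff=40.7574 vs cont=41.4688 → 41.4688 [wait]  node(1,1) S=115.8361 payoff=2.7839 vs cont=17.6801 → 17.6801 [wait]  ⇒ S*(1)=-
t_0: node(0,0) S=94.9700 payoff=23.6500 vs cont=29.9535 → 29.9535 [wait]  ⇒ S*(0)=-

price = 29.9535
boundary = - - 63.8369 77.8626 94.9700
tree:
29.9535
41.4688 17.6801
54.7831 27.4068 7.1692
66.2823 40.7574 13.0390 0.7601
75.7102 54.7831 23.6500 1.4546 0.0000
83.4397 66.2823 40.7574 2.7839 0.0000 0.0000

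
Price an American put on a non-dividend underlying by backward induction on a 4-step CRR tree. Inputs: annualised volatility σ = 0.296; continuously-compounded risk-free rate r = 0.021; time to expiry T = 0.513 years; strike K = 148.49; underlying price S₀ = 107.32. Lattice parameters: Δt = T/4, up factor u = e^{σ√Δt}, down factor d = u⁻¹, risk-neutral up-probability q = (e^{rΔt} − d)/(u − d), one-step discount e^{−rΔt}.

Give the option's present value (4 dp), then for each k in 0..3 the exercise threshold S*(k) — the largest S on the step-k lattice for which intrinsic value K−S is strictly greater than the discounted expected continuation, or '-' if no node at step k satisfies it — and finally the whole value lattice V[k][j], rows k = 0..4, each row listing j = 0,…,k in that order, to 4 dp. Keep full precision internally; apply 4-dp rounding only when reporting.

Δt=0.12825, u=1.11183, d=0.89942, q=0.48622, disc=e^(-rΔt)=0.99731
k=4 terminal: V=max(K-S,0) → 78.2582 61.6725 41.1700 15.8257 0.0000
k=3: j=0 S=78.0855 intr=70.4045 cont=70.0051 V=70.4045[EX]; j=1 S=96.5259 intr=51.9641 cont=51.5647 V=51.9641[EX]; j=2 S=119.3211 intr=29.1689 cont=28.7695 V=29.1689[EX]; j=3 S=147.4996 intr=0.9904 cont=8.1090 V=8.1090[hold]  S*(3)=119.3211
k=2: j=0 S=86.8175 intr=61.6725 cont=61.2731 V=61.6725[EX]; j=1 S=107.3200 intr=41.1700 cont=40.7706 V=41.1700[EX]; j=2 S=132.6643 intr=15.8257 cont=18.8782 V=18.8782[hold]  S*(2)=107.3200
k=1: j=0 S=96.5259 intr=51.9641 cont=51.5647 V=51.9641[EX]; j=1 S=119.3211 intr=29.1689 cont=30.2497 V=30.2497[hold]  S*(1)=96.5259
k=0: j=0 S=107.3200 intr=41.1700 cont=41.2947 V=41.2947[hold]  S*(0)=-

price = 41.2947
boundary = - 96.5259 107.3200 119.3211
tree:
41.2947
51.9641 30.2497
61.6725 41.1700 18.8782
70.4045 51.9641 29.1689 8.1090
78.2582 61.6725 41.1700 15.8257 0.0000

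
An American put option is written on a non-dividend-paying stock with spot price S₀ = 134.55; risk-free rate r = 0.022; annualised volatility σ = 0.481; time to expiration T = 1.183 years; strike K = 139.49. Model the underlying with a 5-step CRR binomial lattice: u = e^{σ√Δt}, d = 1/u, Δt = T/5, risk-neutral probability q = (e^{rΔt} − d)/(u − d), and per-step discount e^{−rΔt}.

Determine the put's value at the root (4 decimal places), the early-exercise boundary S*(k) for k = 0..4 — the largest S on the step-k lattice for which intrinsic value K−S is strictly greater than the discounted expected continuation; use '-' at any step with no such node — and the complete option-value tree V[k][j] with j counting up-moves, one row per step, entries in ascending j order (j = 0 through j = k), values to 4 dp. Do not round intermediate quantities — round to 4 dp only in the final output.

params: Δt=0.23660 u=1.26360 d=0.79139 q=0.45283 e^(-rΔt)=0.99481
t_5 payoffs: 97.7230 72.8011 33.0086 0.0000 0.0000 0.0000
t_4: node(4,0) S=52.7768 payoff=86.7132 vs cont=85.9890 → 86.7132 [stop]  node(4,1) S=84.2682 payoff=55.2218 vs cont=54.4976 → 55.2218 [stop]  node(4,2) S=134.5500 payoff=4.9400 vs cont=17.9677 → 17.9677 [wait]  node(4,3) S=214.8344 payoff=0.0000 vs cont=0.0000 → 0.0000 [wait]  node(4,4) S=343.0236 payoff=0.0000 vs cont=0.0000 → 0.0000 [wait]  ⇒ S*(4)=84.2682
t_3: node(3,0) S=66.6889 payoff=72.8011 vs cont=72.0769 → 72.8011 [stop]  node(3,1) S=106.4814 payoff=33.0086 vs cont=38.1531 → 38.1531 [wait]  node(3,2) S=170.0176 payoff=0.0000 vs cont=9.7804 → 9.7804 [wait]  node(3,3) S=271.4650 payoff=0.0000 vs cont=0.0000 → 0.0000 [wait]  ⇒ S*(3)=66.6889
t_2: node(2,0) S=84.2682 payoff=55.2218 vs cont=56.8151 → 56.8151 [wait]  node(2,1) S=134.5500 payoff=4.9400 vs cont=25.1738 → 25.1738 [wait]  node(2,2) S=214.8344 payoff=0.0000 vs cont=5.3238 → 5.3238 [wait]  ⇒ S*(2)=-
t_1: node(1,0) S=106.4814 payoff=33.0086 vs cont=42.2665 → 42.2665 [wait]  node(1,1) S=170.0176 payoff=0.0000 vs cont=16.1012 → 16.1012 [wait]  ⇒ S*(1)=-
t_0: node(0,0) S=134.5500 payoff=4.9400 vs cont=30.2603 → 30.2603 [wait]  ⇒ S*(0)=-

price = 30.2603
boundary = - - - 66.6889 84.2682
tree:
30.2603
42.2665 16.1012
56.8151 25.1738 5.3238
72.8011 38.1531 9.7804 0.0000
86.7132 55.2218 17.9677 0.0000 0.0000
97.7230 72.8011 33.0086 0.0000 0.0000 0.0000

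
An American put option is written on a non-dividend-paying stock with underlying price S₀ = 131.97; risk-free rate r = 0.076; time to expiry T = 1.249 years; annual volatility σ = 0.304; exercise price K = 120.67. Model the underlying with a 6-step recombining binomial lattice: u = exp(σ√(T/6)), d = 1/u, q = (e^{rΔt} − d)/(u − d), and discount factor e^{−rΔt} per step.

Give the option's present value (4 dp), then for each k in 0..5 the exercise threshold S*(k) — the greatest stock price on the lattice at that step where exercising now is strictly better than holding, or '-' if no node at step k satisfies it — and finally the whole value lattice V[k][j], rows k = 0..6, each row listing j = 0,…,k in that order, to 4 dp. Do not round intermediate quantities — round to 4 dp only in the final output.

Δt=0.20817, u=1.14878, d=0.87049, q=0.52268, disc=e^(-rΔt)=0.98430
k=6 terminal: V=max(K-S,0) → 63.2513 44.8948 20.6697 0.0000 0.0000 0.0000 0.0000
k=5: j=0 S=65.9614 intr=54.7086 cont=52.8145 V=54.7086[EX]; j=1 S=87.0491 intr=33.6209 cont=31.7269 V=33.6209[EX]; j=2 S=114.8784 intr=5.7916 cont=9.7112 V=9.7112[hold]; j=3 S=151.6046 intr=0.0000 cont=0.0000 V=0.0000[hold]; j=4 S=200.0720 intr=0.0000 cont=0.0000 V=0.0000[hold]; j=5 S=264.0343 intr=0.0000 cont=0.0000 V=0.0000[hold]  S*(5)=87.0491
k=4: j=0 S=75.7752 intr=44.8948 cont=43.0007 V=44.8948[EX]; j=1 S=100.0003 intr=20.6697 cont=20.7922 V=20.7922[hold]; j=2 S=131.9700 intr=0.0000 cont=4.5626 V=4.5626[hold]; j=3 S=174.1603 intr=0.0000 cont=0.0000 V=0.0000[hold]; j=4 S=229.8388 intr=0.0000 cont=0.0000 V=0.0000[hold]  S*(4)=75.7752
k=3: j=0 S=87.0491 intr=33.6209 cont=31.7899 V=33.6209[EX]; j=1 S=114.8784 intr=5.7916 cont=12.1161 V=12.1161[hold]; j=2 S=151.6046 intr=0.0000 cont=2.1436 V=2.1436[hold]; j=3 S=200.0720 intr=0.0000 cont=0.0000 V=0.0000[hold]  S*(3)=87.0491
k=2: j=0 S=100.0003 intr=20.6697 cont=22.0294 V=22.0294[hold]; j=1 S=131.9700 intr=0.0000 cont=6.7953 V=6.7953[hold]; j=2 S=174.1603 intr=0.0000 cont=1.0071 V=1.0071[hold]  S*(2)=-
k=1: j=0 S=114.8784 intr=5.7916 cont=13.8460 V=13.8460[hold]; j=1 S=151.6046 intr=0.0000 cont=3.7107 V=3.7107[hold]  S*(1)=-
k=0: j=0 S=131.9700 intr=0.0000 cont=8.4143 V=8.4143[hold]  S*(0)=-

price = 8.4143
boundary = - - - 87.0491 75.7752 87.0491
tree:
8.4143
13.8460 3.7107
22.0294 6.7953 1.0071
33.6209 12.1161 2.1436 0.0000
44.8948 20.7922 4.5626 0.0000 0.0000
54.7086 33.6209 9.7112 0.0000 0.0000 0.0000
63.2513 44.8948 20.6697 0.0000 0.0000 0.0000 0.0000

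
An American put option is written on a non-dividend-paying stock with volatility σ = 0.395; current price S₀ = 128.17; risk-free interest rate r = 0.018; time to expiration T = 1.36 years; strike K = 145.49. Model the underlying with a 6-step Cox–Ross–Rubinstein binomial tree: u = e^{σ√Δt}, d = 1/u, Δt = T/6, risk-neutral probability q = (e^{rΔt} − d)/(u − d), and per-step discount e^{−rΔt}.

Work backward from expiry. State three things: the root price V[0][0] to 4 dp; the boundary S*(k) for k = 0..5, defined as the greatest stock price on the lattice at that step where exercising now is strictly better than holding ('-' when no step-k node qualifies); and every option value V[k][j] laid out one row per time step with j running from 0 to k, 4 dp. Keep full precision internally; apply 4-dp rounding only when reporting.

price = 33.4327
boundary = - - - 72.9070 87.9917 106.1974
tree:
33.4327
44.9543 20.4142
58.3252 29.9004 9.6328
72.5830 42.3643 15.7618 2.6357
85.0817 57.4983 25.2503 4.9368 0.0000
95.4377 72.5830 39.2926 9.2469 0.0000 0.0000
104.0183 85.0817 57.4983 17.3200 0.0000 0.0000 0.0000

Δt=0.22667  u=1.20690  d=0.82857  q=0.46393  discount=0.99593
step 6 (expiry): payoffs max(K−S,0) = 104.0183 85.0817 57.4983 17.3200 0.0000 0.0000 0.0000
step 5: (k=5,j=0): S=50.0523, (K−S)⁺=95.4377, hold=94.8453 ⇒ V=95.4377 exercise | (k=5,j=1): S=72.9070, (K−S)⁺=72.5830, hold=71.9906 ⇒ V=72.5830 exercise | (k=5,j=2): S=106.1974, (K−S)⁺=39.2926, hold=38.7002 ⇒ V=39.2926 exercise | (k=5,j=3): S=154.6888, (K−S)⁺=0.0000, hold=9.2469 ⇒ V=9.2469 continue | (k=5,j=4): S=225.3220, (K−S)⁺=0.0000, hold=0.0000 ⇒ V=0.0000 continue | (k=5,j=5): S=328.2074, (K−S)⁺=0.0000, hold=0.0000 ⇒ V=0.0000 continue  boundary S*=106.1974
step 4: (k=4,j=0): S=60.4083, (K−S)⁺=85.0817, hold=84.4893 ⇒ V=85.0817 exercise | (k=4,j=1): S=87.9917, (K−S)⁺=57.4983, hold=56.9059 ⇒ V=57.4983 exercise | (k=4,j=2): S=128.1700, (K−S)⁺=17.3200, hold=25.2503 ⇒ V=25.2503 continue | (k=4,j=3): S=186.6943, (K−S)⁺=0.0000, hold=4.9368 ⇒ V=4.9368 continue | (k=4,j=4): S=271.9418, (K−S)⁺=0.0000, hold=0.0000 ⇒ V=0.0000 continue  boundary S*=87.9917
step 3: (k=3,j=0): S=72.9070, (K−S)⁺=72.5830, hold=71.9906 ⇒ V=72.5830 exercise | (k=3,j=1): S=106.1974, (K−S)⁺=39.2926, hold=42.3643 ⇒ V=42.3643 continue | (k=3,j=2): S=154.6888, (K−S)⁺=0.0000, hold=15.7618 ⇒ V=15.7618 continue | (k=3,j=3): S=225.3220, (K−S)⁺=0.0000, hold=2.6357 ⇒ V=2.6357 continue  boundary S*=72.9070
step 2: (k=2,j=0): S=87.9917, (K−S)⁺=57.4983, hold=58.3252 ⇒ V=58.3252 continue | (k=2,j=1): S=128.1700, (K−S)⁺=17.3200, hold=29.9004 ⇒ V=29.9004 continue | (k=2,j=2): S=186.6943, (K−S)⁺=0.0000, hold=9.6328 ⇒ V=9.6328 continue  boundary S*=-
step 1: (k=1,j=0): S=106.1974, (K−S)⁺=39.2926, hold=44.9543 ⇒ V=44.9543 continue | (k=1,j=1): S=154.6888, (K−S)⁺=0.0000, hold=20.4142 ⇒ V=20.4142 continue  boundary S*=-
step 0: (k=0,j=0): S=128.1700, (K−S)⁺=17.3200, hold=33.4327 ⇒ V=33.4327 continue  boundary S*=-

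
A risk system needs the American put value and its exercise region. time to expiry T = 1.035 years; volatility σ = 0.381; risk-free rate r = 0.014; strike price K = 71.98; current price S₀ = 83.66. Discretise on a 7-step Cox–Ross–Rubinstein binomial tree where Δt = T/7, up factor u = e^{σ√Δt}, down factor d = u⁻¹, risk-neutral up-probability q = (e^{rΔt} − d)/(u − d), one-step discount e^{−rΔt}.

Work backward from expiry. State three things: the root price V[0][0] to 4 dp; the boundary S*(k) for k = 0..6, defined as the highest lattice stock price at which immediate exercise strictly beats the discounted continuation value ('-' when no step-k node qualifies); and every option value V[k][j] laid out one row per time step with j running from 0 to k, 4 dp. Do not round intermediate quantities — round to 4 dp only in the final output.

price = 6.2728
boundary = - - - - 46.5604 53.9066 62.4119
tree:
6.2728
9.3741 2.8102
13.6036 4.6552 0.7460
19.0308 7.5554 1.4118 0.0000
25.4196 11.9242 2.6717 0.0000 0.0000
31.7647 18.0734 5.0560 0.0000 0.0000 0.0000
37.2451 25.4196 9.5681 0.0000 0.0000 0.0000 0.0000
41.9787 31.7647 18.0734 0.0000 0.0000 0.0000 0.0000 0.0000

Δt=0.14786  u=1.15778  d=0.86372  q=0.47049  discount=0.99793
step 7 (expiry): payoffs max(K−S,0) = 41.9787 31.7647 18.0734 0.0000 0.0000 0.0000 0.0000 0.0000
step 6: (k=6,j=0): S=34.7349, (K−S)⁺=37.2451, hold=37.0963 ⇒ V=37.2451 exercise | (k=6,j=1): S=46.5604, (K−S)⁺=25.4196, hold=25.2708 ⇒ V=25.4196 exercise | (k=6,j=2): S=62.4119, (K−S)⁺=9.5681, hold=9.5503 ⇒ V=9.5681 exercise | (k=6,j=3): S=83.6600, (K−S)⁺=0.0000, hold=0.0000 ⇒ V=0.0000 continue | (k=6,j=4): S=112.1421, (K−S)⁺=0.0000, hold=0.0000 ⇒ V=0.0000 continue | (k=6,j=5): S=150.3209, (K−S)⁺=0.0000, hold=0.0000 ⇒ V=0.0000 continue | (k=6,j=6): S=201.4977, (K−S)⁺=0.0000, hold=0.0000 ⇒ V=0.0000 continue  boundary S*=62.4119
step 5: (k=5,j=0): S=40.2153, (K−S)⁺=31.7647, hold=31.6159 ⇒ V=31.7647 exercise | (k=5,j=1): S=53.9066, (K−S)⁺=18.0734, hold=17.9246 ⇒ V=18.0734 exercise | (k=5,j=2): S=72.2591, (K−S)⁺=0.0000, hold=5.0560 ⇒ V=5.0560 continue | (k=5,j=3): S=96.8597, (K−S)⁺=0.0000, hold=0.0000 ⇒ V=0.0000 continue | (k=5,j=4): S=129.8357, (K−S)⁺=0.0000, hold=0.0000 ⇒ V=0.0000 continue | (k=5,j=5): S=174.0383, (K−S)⁺=0.0000, hold=0.0000 ⇒ V=0.0000 continue  boundary S*=53.9066
step 4: (k=4,j=0): S=46.5604, (K−S)⁺=25.4196, hold=25.2708 ⇒ V=25.4196 exercise | (k=4,j=1): S=62.4119, (K−S)⁺=9.5681, hold=11.9242 ⇒ V=11.9242 continue | (k=4,j=2): S=83.6600, (K−S)⁺=0.0000, hold=2.6717 ⇒ V=2.6717 continue | (k=4,j=3): S=112.1421, (K−S)⁺=0.0000, hold=0.0000 ⇒ V=0.0000 continue | (k=4,j=4): S=150.3209, (K−S)⁺=0.0000, hold=0.0000 ⇒ V=0.0000 continue  boundary S*=46.5604
step 3: (k=3,j=0): S=53.9066, (K−S)⁺=18.0734, hold=19.0308 ⇒ V=19.0308 continue | (k=3,j=1): S=72.2591, (K−S)⁺=0.0000, hold=7.5554 ⇒ V=7.5554 continue | (k=3,j=2): S=96.8597, (K−S)⁺=0.0000, hold=1.4118 ⇒ V=1.4118 continue | (k=3,j=3): S=129.8357, (K−S)⁺=0.0000, hold=0.0000 ⇒ V=0.0000 continue  boundary S*=-
step 2: (k=2,j=0): S=62.4119, (K−S)⁺=9.5681, hold=13.6036 ⇒ V=13.6036 continue | (k=2,j=1): S=83.6600, (K−S)⁺=0.0000, hold=4.6552 ⇒ V=4.6552 continue | (k=2,j=2): S=112.1421, (K−S)⁺=0.0000, hold=0.7460 ⇒ V=0.7460 continue  boundary S*=-
step 1: (k=1,j=0): S=72.2591, (K−S)⁺=0.0000, hold=9.3741 ⇒ V=9.3741 continue | (k=1,j=1): S=96.8597, (K−S)⁺=0.0000, hold=2.8102 ⇒ V=2.8102 continue  boundary S*=-
step 0: (k=0,j=0): S=83.6600, (K−S)⁺=0.0000, hold=6.2728 ⇒ V=6.2728 continue  boundary S*=-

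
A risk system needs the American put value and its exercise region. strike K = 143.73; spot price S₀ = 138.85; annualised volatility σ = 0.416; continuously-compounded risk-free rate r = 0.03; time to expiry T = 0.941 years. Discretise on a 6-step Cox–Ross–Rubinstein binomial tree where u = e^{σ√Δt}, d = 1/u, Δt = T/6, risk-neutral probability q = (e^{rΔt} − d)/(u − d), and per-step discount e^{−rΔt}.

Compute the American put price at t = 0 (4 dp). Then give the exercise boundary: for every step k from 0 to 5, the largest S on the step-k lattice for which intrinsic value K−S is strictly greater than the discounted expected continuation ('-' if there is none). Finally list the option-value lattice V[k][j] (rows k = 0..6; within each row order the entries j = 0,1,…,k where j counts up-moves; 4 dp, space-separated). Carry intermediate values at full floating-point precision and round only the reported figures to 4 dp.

price = 23.1619
boundary = - - - 84.7037 99.8735 117.7601
tree:
23.1619
32.8999 12.5499
45.0693 19.6775 4.7385
59.0263 29.9778 8.4047 0.7036
71.8920 43.8565 14.8230 1.3418 0.0000
82.8035 59.0263 25.9699 2.5589 0.0000 0.0000
92.0576 71.8920 43.8565 4.8800 0.0000 0.0000 0.0000

params: Δt=0.15683 u=1.17909 d=0.84811 q=0.47316 e^(-rΔt)=0.99531
t_6 payoffs: 92.0576 71.8920 43.8565 4.8800 0.0000 0.0000 0.0000
t_5: node(5,0) S=60.9265 payoff=82.8035 vs cont=82.1288 → 82.8035 [stop]  node(5,1) S=84.7037 payoff=59.0263 vs cont=58.3517 → 59.0263 [stop]  node(5,2) S=117.7601 payoff=25.9699 vs cont=25.2953 → 25.9699 [stop]  node(5,3) S=163.7170 payoff=0.0000 vs cont=2.5589 → 2.5589 [wait]  node(5,4) S=227.6091 payoff=0.0000 vs cont=0.0000 → 0.0000 [wait]  node(5,5) S=316.4356 payoff=0.0000 vs cont=0.0000 → 0.0000 [wait]  ⇒ S*(5)=117.7601
t_4: node(4,0) S=71.8380 payoff=71.8920 vs cont=71.2173 → 71.8920 [stop]  node(4,1) S=99.8735 payoff=43.8565 vs cont=43.1819 → 43.8565 [stop]  node(4,2) S=138.8500 payoff=4.8800 vs cont=14.8230 → 14.8230 [wait]  node(4,3) S=193.0375 payoff=0.0000 vs cont=1.3418 → 1.3418 [wait]  node(4,4) S=268.3721 payoff=0.0000 vs cont=0.0000 → 0.0000 [wait]  ⇒ S*(4)=99.8735
t_3: node(3,0) S=84.7037 payoff=59.0263 vs cont=58.3517 → 59.0263 [stop]  node(3,1) S=117.7601 payoff=25.9699 vs cont=29.9778 → 29.9778 [wait]  node(3,2) S=163.7170 payoff=0.0000 vs cont=8.4047 → 8.4047 [wait]  node(3,3) S=227.6091 payoff=0.0000 vs cont=0.7036 → 0.7036 [wait]  ⇒ S*(3)=84.7037
t_2: node(2,0) S=99.8735 payoff=43.8565 vs cont=45.0693 → 45.0693 [wait]  node(2,1) S=138.8500 payoff=4.8800 vs cont=19.6775 → 19.6775 [wait]  node(2,2) S=193.0375 payoff=0.0000 vs cont=4.7385 → 4.7385 [wait]  ⇒ S*(2)=-
t_1: node(1,0) S=117.7601 payoff=25.9699 vs cont=32.8999 → 32.8999 [wait]  node(1,1) S=163.7170 payoff=0.0000 vs cont=12.5499 → 12.5499 [wait]  ⇒ S*(1)=-
t_0: node(0,0) S=138.8500 payoff=4.8800 vs cont=23.1619 → 23.1619 [wait]  ⇒ S*(0)=-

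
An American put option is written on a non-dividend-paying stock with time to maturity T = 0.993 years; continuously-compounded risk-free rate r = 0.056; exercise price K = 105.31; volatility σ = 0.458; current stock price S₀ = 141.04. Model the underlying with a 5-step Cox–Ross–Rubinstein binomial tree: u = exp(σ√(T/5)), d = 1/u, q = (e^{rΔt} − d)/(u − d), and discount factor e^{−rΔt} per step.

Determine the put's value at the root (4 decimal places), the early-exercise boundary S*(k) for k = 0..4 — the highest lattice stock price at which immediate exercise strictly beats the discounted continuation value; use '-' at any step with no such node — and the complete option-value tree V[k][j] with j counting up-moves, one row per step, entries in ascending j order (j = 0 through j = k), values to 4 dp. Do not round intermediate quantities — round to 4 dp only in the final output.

price = 7.0001
boundary = - - - - 62.3411
tree:
7.0001
11.6300 2.0750
18.8131 4.0069 0.0000
29.2903 7.7375 0.0000 0.0000
42.9689 14.9416 0.0000 0.0000 0.0000
54.4786 28.8532 0.0000 0.0000 0.0000 0.0000

params: Δt=0.19860 u=1.22643 d=0.81538 q=0.47636 e^(-rΔt)=0.98894
t_5 payoffs: 54.4786 28.8532 0.0000 0.0000 0.0000 0.0000
t_4: node(4,0) S=62.3411 payoff=42.9689 vs cont=41.8042 → 42.9689 [stop]  node(4,1) S=93.7688 payoff=11.5412 vs cont=14.9416 → 14.9416 [wait]  node(4,2) S=141.0400 payoff=0.0000 vs cont=0.0000 → 0.0000 [wait]  node(4,3) S=212.1418 payoff=0.0000 vs cont=0.0000 → 0.0000 [wait]  node(4,4) S=319.0878 payoff=0.0000 vs cont=0.0000 → 0.0000 [wait]  ⇒ S*(4)=62.3411
t_3: node(3,0) S=76.4568 payoff=28.8532 vs cont=29.2903 → 29.2903 [wait]  node(3,1) S=115.0007 payoff=0.0000 vs cont=7.7375 → 7.7375 [wait]  node(3,2) S=172.9754 payoff=0.0000 vs cont=0.0000 → 0.0000 [wait]  node(3,3) S=260.1766 payoff=0.0000 vs cont=0.0000 → 0.0000 [wait]  ⇒ S*(3)=-
t_2: node(2,0) S=93.7688 payoff=11.5412 vs cont=18.8131 → 18.8131 [wait]  node(2,1) S=141.0400 payoff=0.0000 vs cont=4.0069 → 4.0069 [wait]  node(2,2) S=212.1418 payoff=0.0000 vs cont=0.0000 → 0.0000 [wait]  ⇒ S*(2)=-
t_1: node(1,0) S=115.0007 payoff=0.0000 vs cont=11.6300 → 11.6300 [wait]  node(1,1) S=172.9754 payoff=0.0000 vs cont=2.0750 → 2.0750 [wait]  ⇒ S*(1)=-
t_0: node(0,0) S=141.0400 payoff=0.0000 vs cont=7.0001 → 7.0001 [wait]  ⇒ S*(0)=-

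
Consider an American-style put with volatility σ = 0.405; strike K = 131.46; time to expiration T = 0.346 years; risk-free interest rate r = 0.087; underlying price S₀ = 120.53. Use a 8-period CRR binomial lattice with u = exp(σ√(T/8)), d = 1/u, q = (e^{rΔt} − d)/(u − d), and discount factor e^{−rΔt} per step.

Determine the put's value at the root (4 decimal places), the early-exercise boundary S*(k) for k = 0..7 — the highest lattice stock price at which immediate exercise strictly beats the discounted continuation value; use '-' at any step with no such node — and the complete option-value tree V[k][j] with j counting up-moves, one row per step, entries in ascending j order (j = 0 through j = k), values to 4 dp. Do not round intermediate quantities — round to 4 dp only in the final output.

price = 16.5759
boundary = - - - 93.6177 101.8444 93.6177 101.8444 110.7940
tree:
16.5759
22.5702 10.7376
29.7468 15.6008 5.9805
37.8423 21.9172 9.4346 2.5893
45.4044 29.6156 14.4238 4.5424 0.6659
52.3557 37.8423 21.1958 7.7957 1.3403 0.0000
58.7455 45.4044 29.6156 12.9793 2.6978 0.0000 0.0000
64.6192 52.3557 37.8423 20.6660 5.4302 0.0000 0.0000 0.0000
70.0184 58.7455 45.4044 29.6156 10.9300 0.0000 0.0000 0.0000 0.0000

params: Δt=0.04325 u=1.08788 d=0.91922 q=0.50131 e^(-rΔt)=0.99624
t_8 payoffs: 70.0184 58.7455 45.4044 29.6156 10.9300 0.0000 0.0000 0.0000 0.0000
t_7: node(7,0) S=66.8408 payoff=64.6192 vs cont=64.1254 → 64.6192 [stop]  node(7,1) S=79.1043 payoff=52.3557 vs cont=51.8620 → 52.3557 [stop]  node(7,2) S=93.6177 payoff=37.8423 vs cont=37.3486 → 37.8423 [stop]  node(7,3) S=110.7940 payoff=20.6660 vs cont=20.1723 → 20.6660 [stop]  node(7,4) S=131.1216 payoff=0.3384 vs cont=5.4302 → 5.4302 [wait]  node(7,5) S=155.1788 payoff=0.0000 vs cont=0.0000 → 0.0000 [wait]  node(7,6) S=183.6498 payoff=0.0000 vs cont=0.0000 → 0.0000 [wait]  node(7,7) S=217.3444 payoff=0.0000 vs cont=0.0000 → 0.0000 [wait]  ⇒ S*(7)=110.7940
t_6: node(6,0) S=72.7145 payoff=58.7455 vs cont=58.2518 → 58.7455 [stop]  node(6,1) S=86.0556 payoff=45.4044 vs cont=44.9107 → 45.4044 [stop]  node(6,2) S=101.8444 payoff=29.6156 vs cont=29.1219 → 29.6156 [stop]  node(6,3) S=120.5300 payoff=10.9300 vs cont=12.9793 → 12.9793 [wait]  node(6,4) S=142.6439 payoff=0.0000 vs cont=2.6978 → 2.6978 [wait]  node(6,5) S=168.8151 payoff=0.0000 vs cont=0.0000 → 0.0000 [wait]  node(6,6) S=199.7880 payoff=0.0000 vs cont=0.0000 → 0.0000 [wait]  ⇒ S*(6)=101.8444
t_5: node(5,0) S=79.1043 payoff=52.3557 vs cont=51.8620 → 52.3557 [stop]  node(5,1) S=93.6177 payoff=37.8423 vs cont=37.3486 → 37.8423 [stop]  node(5,2) S=110.7940 payoff=20.6660 vs cont=21.1958 → 21.1958 [wait]  node(5,3) S=131.1216 payoff=0.3384 vs cont=7.7957 → 7.7957 [wait]  node(5,4) S=155.1788 payoff=0.0000 vs cont=1.3403 → 1.3403 [wait]  node(5,5) S=183.6498 payoff=0.0000 vs cont=0.0000 → 0.0000 [wait]  ⇒ S*(5)=93.6177
t_4: node(4,0) S=86.0556 payoff=45.4044 vs cont=44.9107 → 45.4044 [stop]  node(4,1) S=101.8444 payoff=29.6156 vs cont=29.3865 → 29.6156 [stop]  node(4,2) S=120.5300 payoff=10.9300 vs cont=14.4238 → 14.4238 [wait]  node(4,3) S=142.6439 payoff=0.0000 vs cont=4.5424 → 4.5424 [wait]  node(4,4) S=168.8151 payoff=0.0000 vs cont=0.6659 → 0.6659 [wait]  ⇒ S*(4)=101.8444
t_3: node(3,0) S=93.6177 payoff=37.8423 vs cont=37.3486 → 37.8423 [stop]  node(3,1) S=110.7940 payoff=20.6660 vs cont=21.9172 → 21.9172 [wait]  node(3,2) S=131.1216 payoff=0.3384 vs cont=9.4346 → 9.4346 [wait]  node(3,3) S=155.1788 payoff=0.0000 vs cont=2.5893 → 2.5893 [wait]  ⇒ S*(3)=93.6177
t_2: node(2,0) S=101.8444 payoff=29.6156 vs cont=29.7468 → 29.7468 [wait]  node(2,1) S=120.5300 payoff=10.9300 vs cont=15.6008 → 15.6008 [wait]  node(2,2) S=142.6439 payoff=0.0000 vs cont=5.9805 → 5.9805 [wait]  ⇒ S*(2)=-
t_1: node(1,0) S=110.7940 payoff=20.6660 vs cont=22.5702 → 22.5702 [wait]  node(1,1) S=131.1216 payoff=0.3384 vs cont=10.7376 → 10.7376 [wait]  ⇒ S*(1)=-
t_0: node(0,0) S=120.5300 payoff=10.9300 vs cont=16.5759 → 16.5759 [wait]  ⇒ S*(0)=-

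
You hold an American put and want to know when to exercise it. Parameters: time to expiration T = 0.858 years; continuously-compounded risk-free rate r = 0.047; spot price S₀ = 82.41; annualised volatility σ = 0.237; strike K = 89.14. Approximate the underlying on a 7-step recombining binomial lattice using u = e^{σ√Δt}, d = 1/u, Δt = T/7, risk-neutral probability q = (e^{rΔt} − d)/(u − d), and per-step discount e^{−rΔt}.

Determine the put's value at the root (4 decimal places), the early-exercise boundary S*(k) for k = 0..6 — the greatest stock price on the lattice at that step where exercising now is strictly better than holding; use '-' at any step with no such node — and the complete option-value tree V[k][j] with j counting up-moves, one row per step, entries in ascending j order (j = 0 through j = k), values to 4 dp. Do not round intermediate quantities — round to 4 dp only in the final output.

price = 9.6119
boundary = - - 69.8087 64.2502 69.8087 75.8481 82.4100
tree:
9.6119
13.8970 5.6689
19.3313 8.9159 2.6632
24.8898 13.4719 4.7089 0.7591
30.0058 19.3313 8.0841 1.5711 0.0000
34.7143 24.8898 13.2919 3.2517 0.0000 0.0000
39.0480 30.0058 19.3313 6.7300 0.0000 0.0000 0.0000
43.0366 34.7143 24.8898 13.2919 0.0000 0.0000 0.0000 0.0000

params: Δt=0.12257 u=1.08651 d=0.92037 q=0.51404 e^(-rΔt)=0.99426
t_7 payoffs: 43.0366 34.7143 24.8898 13.2919 0.0000 0.0000 0.0000 0.0000
t_6: node(6,0) S=50.0920 payoff=39.0480 vs cont=38.5359 → 39.0480 [stop]  node(6,1) S=59.1342 payoff=30.0058 vs cont=29.4937 → 30.0058 [stop]  node(6,2) S=69.8087 payoff=19.3313 vs cont=18.8193 → 19.3313 [stop]  node(6,3) S=82.4100 payoff=6.7300 vs cont=6.4222 → 6.7300 [stop]  node(6,4) S=97.2860 payoff=0.0000 vs cont=0.0000 → 0.0000 [wait]  node(6,5) S=114.8473 payoff=0.0000 vs cont=0.0000 → 0.0000 [wait]  node(6,6) S=135.5786 payoff=0.0000 vs cont=0.0000 → 0.0000 [wait]  ⇒ S*(6)=82.4100
t_5: node(5,0) S=54.4257 payoff=34.7143 vs cont=34.2023 → 34.7143 [stop]  node(5,1) S=64.2502 payoff=24.8898 vs cont=24.3778 → 24.8898 [stop]  node(5,2) S=75.8481 payoff=13.2919 vs cont=12.7799 → 13.2919 [stop]  node(5,3) S=89.5396 payoff=0.0000 vs cont=3.2517 → 3.2517 [wait]  node(5,4) S=105.7026 payoff=0.0000 vs cont=0.0000 → 0.0000 [wait]  node(5,5) S=124.7832 payoff=0.0000 vs cont=0.0000 → 0.0000 [wait]  ⇒ S*(5)=75.8481
t_4: node(4,0) S=59.1342 payoff=30.0058 vs cont=29.4937 → 30.0058 [stop]  node(4,1) S=69.8087 payoff=19.3313 vs cont=18.8193 → 19.3313 [stop]  node(4,2) S=82.4100 payoff=6.7300 vs cont=8.0841 → 8.0841 [wait]  node(4,3) S=97.2860 payoff=0.0000 vs cont=1.5711 → 1.5711 [wait]  node(4,4) S=114.8473 payoff=0.0000 vs cont=0.0000 → 0.0000 [wait]  ⇒ S*(4)=69.8087
t_3: node(3,0) S=64.2502 payoff=24.8898 vs cont=24.3778 → 24.8898 [stop]  node(3,1) S=75.8481 payoff=13.2919 vs cont=13.4719 → 13.4719 [wait]  node(3,2) S=89.5396 payoff=0.0000 vs cont=4.7089 → 4.7089 [wait]  node(3,3) S=105.7026 payoff=0.0000 vs cont=0.7591 → 0.7591 [wait]  ⇒ S*(3)=64.2502
t_2: node(2,0) S=69.8087 payoff=19.3313 vs cont=18.9113 → 19.3313 [stop]  node(2,1) S=82.4100 payoff=6.7300 vs cont=8.9159 → 8.9159 [wait]  node(2,2) S=97.2860 payoff=0.0000 vs cont=2.6632 → 2.6632 [wait]  ⇒ S*(2)=69.8087
t_1: node(1,0) S=75.8481 payoff=13.2919 vs cont=13.8970 → 13.8970 [wait]  node(1,1) S=89.5396 payoff=0.0000 vs cont=5.6689 → 5.6689 [wait]  ⇒ S*(1)=-
t_0: node(0,0) S=82.4100 payoff=6.7300 vs cont=9.6119 → 9.6119 [wait]  ⇒ S*(0)=-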